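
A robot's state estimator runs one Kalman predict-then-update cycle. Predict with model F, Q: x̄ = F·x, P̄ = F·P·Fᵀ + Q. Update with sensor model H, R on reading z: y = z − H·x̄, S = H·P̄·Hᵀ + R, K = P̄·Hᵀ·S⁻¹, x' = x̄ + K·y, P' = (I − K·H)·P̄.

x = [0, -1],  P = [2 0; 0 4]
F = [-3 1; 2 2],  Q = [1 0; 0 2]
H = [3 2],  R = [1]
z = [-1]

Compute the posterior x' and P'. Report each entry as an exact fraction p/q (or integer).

x' = [17/44, -12/11]
P' = [2351/264 -437/33; -437/33 658/33]

x̄ = F·x = [-1, -2]
P̄ = F·P·Fᵀ + Q = [23 -4; -4 26]
y = z − H·x̄ = [6]
S = H·P̄·Hᵀ + R = [264]
K = P̄·Hᵀ·S⁻¹ = [61/264; 5/33]
x' = x̄ + K·y = [17/44, -12/11]
P' = (I − K·H)·P̄ = [2351/264 -437/33; -437/33 658/33]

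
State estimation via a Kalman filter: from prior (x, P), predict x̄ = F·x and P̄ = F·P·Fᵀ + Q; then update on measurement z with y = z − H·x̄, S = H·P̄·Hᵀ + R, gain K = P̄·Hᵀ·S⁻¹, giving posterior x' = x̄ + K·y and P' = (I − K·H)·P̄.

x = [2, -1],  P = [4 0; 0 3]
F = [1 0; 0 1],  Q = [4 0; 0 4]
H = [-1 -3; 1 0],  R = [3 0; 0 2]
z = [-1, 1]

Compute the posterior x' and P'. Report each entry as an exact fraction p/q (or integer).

x̄ = F·x = [2, -1]
P̄ = F·P·Fᵀ + Q = [8 0; 0 7]
y = z − H·x̄ = [-2, -1]
S = H·P̄·Hᵀ + R = [74 -8; -8 10]
K = P̄·Hᵀ·S⁻¹ = [-4/169 132/169; -105/338 -42/169]
x' = x̄ + K·y = [214/169, -22/169]
P' = (I − K·H)·P̄ = [264/169 -84/169; -84/169 161/338]

x' = [214/169, -22/169]
P' = [264/169 -84/169; -84/169 161/338]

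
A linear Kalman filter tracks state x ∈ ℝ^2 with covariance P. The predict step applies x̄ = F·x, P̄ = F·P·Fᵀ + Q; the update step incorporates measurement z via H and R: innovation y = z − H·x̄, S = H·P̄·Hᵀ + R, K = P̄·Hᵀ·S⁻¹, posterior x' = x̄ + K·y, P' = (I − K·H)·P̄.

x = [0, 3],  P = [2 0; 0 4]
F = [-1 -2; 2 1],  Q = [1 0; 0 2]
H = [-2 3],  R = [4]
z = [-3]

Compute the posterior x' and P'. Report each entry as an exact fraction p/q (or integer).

x' = [-162/175, -267/175]
P' = [587/175 342/175; 342/175 272/175]

x̄ = F·x = [-6, 3]
P̄ = F·P·Fᵀ + Q = [19 -12; -12 14]
y = z − H·x̄ = [-24]
S = H·P̄·Hᵀ + R = [350]
K = P̄·Hᵀ·S⁻¹ = [-37/175; 33/175]
x' = x̄ + K·y = [-162/175, -267/175]
P' = (I − K·H)·P̄ = [587/175 342/175; 342/175 272/175]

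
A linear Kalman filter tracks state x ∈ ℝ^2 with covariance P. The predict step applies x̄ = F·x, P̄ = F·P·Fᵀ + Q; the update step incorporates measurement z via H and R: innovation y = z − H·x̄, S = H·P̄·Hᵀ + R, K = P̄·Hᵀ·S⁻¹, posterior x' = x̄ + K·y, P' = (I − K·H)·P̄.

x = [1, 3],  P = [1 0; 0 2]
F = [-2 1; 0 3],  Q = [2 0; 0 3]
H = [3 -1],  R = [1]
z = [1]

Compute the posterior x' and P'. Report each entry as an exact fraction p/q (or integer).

x' = [92/29, 501/58]
P' = [70/29 201/29; 201/29 1209/58]

x̄ = F·x = [1, 9]
P̄ = F·P·Fᵀ + Q = [8 6; 6 21]
y = z − H·x̄ = [7]
S = H·P̄·Hᵀ + R = [58]
K = P̄·Hᵀ·S⁻¹ = [9/29; -3/58]
x' = x̄ + K·y = [92/29, 501/58]
P' = (I − K·H)·P̄ = [70/29 201/29; 201/29 1209/58]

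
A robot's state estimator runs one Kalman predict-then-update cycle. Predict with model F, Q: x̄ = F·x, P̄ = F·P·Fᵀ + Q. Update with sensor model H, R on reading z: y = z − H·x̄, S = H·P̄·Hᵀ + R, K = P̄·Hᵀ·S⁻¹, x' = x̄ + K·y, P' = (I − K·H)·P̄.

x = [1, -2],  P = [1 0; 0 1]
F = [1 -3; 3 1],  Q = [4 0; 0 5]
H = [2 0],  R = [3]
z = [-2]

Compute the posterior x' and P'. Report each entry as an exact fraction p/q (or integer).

x' = [-35/59, 1]
P' = [42/59 0; 0 15]

x̄ = F·x = [7, 1]
P̄ = F·P·Fᵀ + Q = [14 0; 0 15]
y = z − H·x̄ = [-16]
S = H·P̄·Hᵀ + R = [59]
K = P̄·Hᵀ·S⁻¹ = [28/59; 0]
x' = x̄ + K·y = [-35/59, 1]
P' = (I − K·H)·P̄ = [42/59 0; 0 15]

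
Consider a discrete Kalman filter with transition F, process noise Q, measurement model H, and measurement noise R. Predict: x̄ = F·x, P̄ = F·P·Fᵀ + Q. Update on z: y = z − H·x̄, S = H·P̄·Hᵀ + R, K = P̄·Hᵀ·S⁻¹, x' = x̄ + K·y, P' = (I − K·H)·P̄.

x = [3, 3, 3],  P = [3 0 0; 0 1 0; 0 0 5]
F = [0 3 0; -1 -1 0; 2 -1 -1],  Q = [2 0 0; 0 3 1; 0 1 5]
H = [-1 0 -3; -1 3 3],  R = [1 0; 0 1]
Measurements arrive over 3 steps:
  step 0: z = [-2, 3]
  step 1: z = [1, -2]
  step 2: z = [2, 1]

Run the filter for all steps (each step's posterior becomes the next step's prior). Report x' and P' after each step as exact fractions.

step 0: x' = [21778/26645, 18954/26645, 12588/26645], P' = [105554/26645 66702/26645 -33561/26645; 66702/26645 47861/26645 -24068/26645; -33561/26645 -24068/26645 13579/26645]
step 1: x' = [385964824/752625295, -5602556/752625295, -374779982/752625295], P' = [1481646466/752625295 886254741/752625295 -435900018/752625295; 886254741/752625295 689339846/752625295 -340033903/752625295; -435900018/752625295 -340033903/752625295 209249944/752625295]
step 2: x' = [-12840682213401/11090499392321, 2390451390044/11090499392321, -2948045945508/11090499392321], P' = [21824298831749/11090499392321 13073820382092/11090499392321 -6433295234142/11090499392321; 13073820382092/11090499392321 10170565742649/11090499392321 -5017559876493/11090499392321; -6433295234142/11090499392321 -5017559876493/11090499392321 3087032956025/11090499392321]

step 0: x̄ = F·x = [9, -6, 0]
step 0: P̄ = F·P·Fᵀ + Q = [11 -3 -3; -3 7 -4; -3 -4 23]
step 0: y = z − H·x̄ = [7, 30]
step 0: S = H·P̄·Hᵀ + R = [201 -151; -151 246]
step 0: K = P̄·Hᵀ·S⁻¹ = [-4871/26645 -6131/26645; 5502/26645 4677/26645; -7176/26645 2094/26645]
step 0: x' = x̄ + K·y = [21778/26645, 18954/26645, 12588/26645]
step 0: P' = (I − K·H)·P̄ = [105554/26645 66702/26645 -33561/26645; 66702/26645 47861/26645 -24068/26645; -33561/26645 -24068/26645 13579/26645]
step 1: x̄ = F·x = [56862/26645, -40732/26645, 12014/26645]
step 1: P̄ = F·P·Fᵀ + Q = [484039/26645 -343689/26645 328833/26645; -343689/26645 366754/26645 -260933/26645; 328833/26645 -260933/26645 436181/26645]
step 1: y = z − H·x̄ = [119549/26645, 89726/26645]
step 1: S = H·P̄·Hᵀ + R = [6409311/26645 -62126/26645; -62126/26645 3129441/26645]
step 1: K = P̄·Hᵀ·S⁻¹ = [-173946412/752625295 -130582297/752625295; 133846968/752625295 161663088/752625295; -191849814/752625295 43548141/752625295]
step 1: x' = x̄ + K·y = [385964824/752625295, -5602556/752625295, -374779982/752625295]
step 1: P' = (I − K·H)·P̄ = [1481646466/752625295 886254741/752625295 -435900018/752625295; 886254741/752625295 689339846/752625295 -340033903/752625295; -435900018/752625295 -340033903/752625295 209249944/752625295]
step 2: x̄ = F·x = [-16807668/752625295, -380362268/752625295, 1152312186/752625295]
step 2: P̄ = F·P·Fᵀ + Q = [7709309204/752625295 -4726783761/752625295 4269610617/752625295; -4726783761/752625295 6201371679/752625295 -3183516453/752625295; 4269610617/752625295 -3183516453/752625295 8106815431/752625295]
step 2: y = z − H·x̄ = [989075896/150525059, -1580032127/752625295]
step 2: S = H·P̄·Hᵀ + R = [21408187416/150525059 -4484006063/150525059; -4484006063/150525059 82675361199/752625295]
step 2: K = P̄·Hᵀ·S⁻¹ = [-2524413129323/11090499392321 -1902723387899/11090499392321; 1978859247387/11090499392321 2385197216376/11090499392321; -2827803633933/11090499392321 641714472738/11090499392321]
step 2: x' = x̄ + K·y = [-12840682213401/11090499392321, 2390451390044/11090499392321, -2948045945508/11090499392321]
step 2: P' = (I − K·H)·P̄ = [21824298831749/11090499392321 13073820382092/11090499392321 -6433295234142/11090499392321; 13073820382092/11090499392321 10170565742649/11090499392321 -5017559876493/11090499392321; -6433295234142/11090499392321 -5017559876493/11090499392321 3087032956025/11090499392321]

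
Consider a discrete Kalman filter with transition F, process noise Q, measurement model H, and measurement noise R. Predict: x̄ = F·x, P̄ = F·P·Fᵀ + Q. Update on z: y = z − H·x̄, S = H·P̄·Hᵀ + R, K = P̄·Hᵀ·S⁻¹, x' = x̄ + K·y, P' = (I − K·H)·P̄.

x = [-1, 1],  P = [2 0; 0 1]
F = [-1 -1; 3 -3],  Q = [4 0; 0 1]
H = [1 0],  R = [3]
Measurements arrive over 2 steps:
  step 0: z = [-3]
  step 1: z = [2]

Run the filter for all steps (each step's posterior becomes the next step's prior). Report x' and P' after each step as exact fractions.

step 0: x̄ = F·x = [0, -6]
step 0: P̄ = F·P·Fᵀ + Q = [7 -3; -3 28]
step 0: y = z − H·x̄ = [-3]
step 0: S = H·P̄·Hᵀ + R = [10]
step 0: K = P̄·Hᵀ·S⁻¹ = [7/10; -3/10]
step 0: x' = x̄ + K·y = [-21/10, -51/10]
step 0: P' = (I − K·H)·P̄ = [21/10 -9/10; -9/10 271/10]
step 1: x̄ = F·x = [36/5, 9]
step 1: P̄ = F·P·Fᵀ + Q = [157/5 75; 75 280]
step 1: y = z − H·x̄ = [-26/5]
step 1: S = H·P̄·Hᵀ + R = [172/5]
step 1: K = P̄·Hᵀ·S⁻¹ = [157/172; 375/172]
step 1: x' = x̄ + K·y = [211/86, -201/86]
step 1: P' = (I − K·H)·P̄ = [471/172 1125/172; 1125/172 20035/172]

step 0: x' = [-21/10, -51/10], P' = [21/10 -9/10; -9/10 271/10]
step 1: x' = [211/86, -201/86], P' = [471/172 1125/172; 1125/172 20035/172]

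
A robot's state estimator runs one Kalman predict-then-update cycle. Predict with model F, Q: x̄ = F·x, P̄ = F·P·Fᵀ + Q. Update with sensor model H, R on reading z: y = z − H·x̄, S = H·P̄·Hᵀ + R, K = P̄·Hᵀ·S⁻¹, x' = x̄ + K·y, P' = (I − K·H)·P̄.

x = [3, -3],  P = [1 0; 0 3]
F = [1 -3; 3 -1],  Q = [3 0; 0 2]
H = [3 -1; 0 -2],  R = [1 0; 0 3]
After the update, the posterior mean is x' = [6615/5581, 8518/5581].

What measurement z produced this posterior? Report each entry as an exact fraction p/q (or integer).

x̄ = F·x = [12, 12]
P̄ = F·P·Fᵀ + Q = [31 12; 12 14]
S = H·P̄·Hᵀ + R = [222 -44; -44 59]
K = P̄·Hᵀ·S⁻¹ = [3723/11162 -882/5581; 33/5581 -2624/5581]
x' − x̄ = [-60357/5581, -58454/5581] = K·y
y = (KᵀK)⁻¹·Kᵀ·(x' − x̄) = [-22, 22]
z = y + H·x̄ = [-22, 22] + [24, -24] = [2, -2]

z = [2, -2]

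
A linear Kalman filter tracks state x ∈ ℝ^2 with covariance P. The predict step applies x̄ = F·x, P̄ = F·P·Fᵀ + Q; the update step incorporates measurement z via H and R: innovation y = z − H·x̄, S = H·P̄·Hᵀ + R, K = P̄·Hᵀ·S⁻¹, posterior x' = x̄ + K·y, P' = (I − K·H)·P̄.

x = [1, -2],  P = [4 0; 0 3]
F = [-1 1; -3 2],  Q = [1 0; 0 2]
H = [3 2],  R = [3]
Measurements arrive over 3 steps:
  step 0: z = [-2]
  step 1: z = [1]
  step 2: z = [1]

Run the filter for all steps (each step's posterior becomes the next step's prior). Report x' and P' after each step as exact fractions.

step 0: x̄ = F·x = [-3, -7]
step 0: P̄ = F·P·Fᵀ + Q = [8 18; 18 50]
step 0: y = z − H·x̄ = [21]
step 0: S = H·P̄·Hᵀ + R = [491]
step 0: K = P̄·Hᵀ·S⁻¹ = [60/491; 154/491]
step 0: x' = x̄ + K·y = [-213/491, -203/491]
step 0: P' = (I − K·H)·P̄ = [328/491 -402/491; -402/491 834/491]
step 1: x̄ = F·x = [10/491, 233/491]
step 1: P̄ = F·P·Fᵀ + Q = [2457/491 4662/491; 4662/491 12094/491]
step 1: y = z − H·x̄ = [-5/491]
step 1: S = H·P̄·Hᵀ + R = [127906/491]
step 1: K = P̄·Hᵀ·S⁻¹ = [16695/127906; 19087/63953]
step 1: x' = x̄ + K·y = [2435/127906, 30154/63953]
step 1: P' = (I − K·H)·P̄ = [72387/127906 -41769/63953; -41769/63953 91284/63953]
step 2: x̄ = F·x = [57873/127906, 113311/127906]
step 2: P̄ = F·P·Fᵀ + Q = [549937/127906 999987/127906; 999987/127906 2640023/127906]
step 2: y = z − H·x̄ = [-8785/4126]
step 2: S = H·P̄·Hᵀ + R = [899777/4126]
step 2: K = P̄·Hᵀ·S⁻¹ = [117735/899777; 267097/899777]
step 2: x' = x̄ + K·y = [4849596/27893087, 7080652/27893087]
step 2: P' = (I − K·H)·P̄ = [15781199/27893087 -18197121/27893087; -18197121/27893087 39715692/27893087]

step 0: x' = [-213/491, -203/491], P' = [328/491 -402/491; -402/491 834/491]
step 1: x' = [2435/127906, 30154/63953], P' = [72387/127906 -41769/63953; -41769/63953 91284/63953]
step 2: x' = [4849596/27893087, 7080652/27893087], P' = [15781199/27893087 -18197121/27893087; -18197121/27893087 39715692/27893087]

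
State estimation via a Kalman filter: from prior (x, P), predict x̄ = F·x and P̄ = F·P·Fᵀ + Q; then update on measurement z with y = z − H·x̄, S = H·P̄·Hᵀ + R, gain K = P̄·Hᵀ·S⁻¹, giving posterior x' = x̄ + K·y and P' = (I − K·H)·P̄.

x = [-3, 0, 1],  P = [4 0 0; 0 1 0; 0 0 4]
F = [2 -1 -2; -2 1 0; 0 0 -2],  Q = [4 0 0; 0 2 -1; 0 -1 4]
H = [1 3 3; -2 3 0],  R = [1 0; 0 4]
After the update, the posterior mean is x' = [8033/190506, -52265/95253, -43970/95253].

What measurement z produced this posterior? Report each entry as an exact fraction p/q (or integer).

z = [-3, -2]

x̄ = F·x = [-8, 6, -2]
P̄ = F·P·Fᵀ + Q = [37 -17 16; -17 19 -1; 16 -1 20]
S = H·P̄·Hᵀ + R = [365 43; 43 527]
K = P̄·Hᵀ·S⁻¹ = [23293/190506 -47087/190506; 7793/95253 15812/95253; 19988/95253 -7957/95253]
x' − x̄ = [1532081/190506, -623783/95253, 146536/95253] = K·y
y = (KᵀK)⁻¹·Kᵀ·(x' − x̄) = [-7, -36]
z = y + H·x̄ = [-7, -36] + [4, 34] = [-3, -2]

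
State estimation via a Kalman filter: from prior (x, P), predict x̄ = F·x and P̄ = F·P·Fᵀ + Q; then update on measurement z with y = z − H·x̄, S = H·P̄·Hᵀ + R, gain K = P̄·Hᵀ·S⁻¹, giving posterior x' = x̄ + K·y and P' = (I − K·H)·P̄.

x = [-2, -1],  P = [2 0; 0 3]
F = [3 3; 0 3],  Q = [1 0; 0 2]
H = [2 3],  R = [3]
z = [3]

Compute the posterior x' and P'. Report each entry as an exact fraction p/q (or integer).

x̄ = F·x = [-9, -3]
P̄ = F·P·Fᵀ + Q = [46 27; 27 29]
y = z − H·x̄ = [30]
S = H·P̄·Hᵀ + R = [772]
K = P̄·Hᵀ·S⁻¹ = [173/772; 141/772]
x' = x̄ + K·y = [-879/386, 957/386]
P' = (I − K·H)·P̄ = [5583/772 -3549/772; -3549/772 2507/772]

x' = [-879/386, 957/386]
P' = [5583/772 -3549/772; -3549/772 2507/772]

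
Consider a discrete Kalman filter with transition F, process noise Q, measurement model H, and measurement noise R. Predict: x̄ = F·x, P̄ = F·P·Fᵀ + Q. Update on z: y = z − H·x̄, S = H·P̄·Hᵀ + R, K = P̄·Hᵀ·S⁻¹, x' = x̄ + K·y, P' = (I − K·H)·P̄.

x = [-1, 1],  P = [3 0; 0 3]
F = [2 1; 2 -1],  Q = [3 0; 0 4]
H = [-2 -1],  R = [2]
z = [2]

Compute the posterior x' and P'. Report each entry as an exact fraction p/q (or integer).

x' = [2/43, -92/43]
P' = [99/43 -168/43; -168/43 1082/129]

x̄ = F·x = [-1, -3]
P̄ = F·P·Fᵀ + Q = [18 9; 9 19]
y = z − H·x̄ = [-3]
S = H·P̄·Hᵀ + R = [129]
K = P̄·Hᵀ·S⁻¹ = [-15/43; -37/129]
x' = x̄ + K·y = [2/43, -92/43]
P' = (I − K·H)·P̄ = [99/43 -168/43; -168/43 1082/129]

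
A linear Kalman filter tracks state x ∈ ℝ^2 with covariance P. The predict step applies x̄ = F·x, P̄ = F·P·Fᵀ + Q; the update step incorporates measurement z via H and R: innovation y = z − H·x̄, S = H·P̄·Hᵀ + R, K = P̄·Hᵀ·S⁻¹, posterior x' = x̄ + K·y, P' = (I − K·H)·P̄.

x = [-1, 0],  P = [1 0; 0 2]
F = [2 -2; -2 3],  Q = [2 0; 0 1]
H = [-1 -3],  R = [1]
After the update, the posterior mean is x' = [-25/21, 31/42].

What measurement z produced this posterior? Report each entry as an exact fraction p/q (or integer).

z = [-1]

x̄ = F·x = [-2, 2]
P̄ = F·P·Fᵀ + Q = [14 -16; -16 23]
S = H·P̄·Hᵀ + R = [126]
K = P̄·Hᵀ·S⁻¹ = [17/63; -53/126]
x' − x̄ = [17/21, -53/42] = K·y
y = (KᵀK)⁻¹·Kᵀ·(x' − x̄) = [3]
z = y + H·x̄ = [3] + [-4] = [-1]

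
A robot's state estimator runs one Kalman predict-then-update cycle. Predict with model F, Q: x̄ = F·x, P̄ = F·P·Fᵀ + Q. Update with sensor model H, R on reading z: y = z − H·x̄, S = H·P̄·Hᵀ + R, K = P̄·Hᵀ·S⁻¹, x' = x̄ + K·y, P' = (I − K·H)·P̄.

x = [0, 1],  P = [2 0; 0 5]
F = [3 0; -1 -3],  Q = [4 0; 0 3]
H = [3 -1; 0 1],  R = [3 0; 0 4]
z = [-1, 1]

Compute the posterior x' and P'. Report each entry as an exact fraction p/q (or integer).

x' = [-612/5437, 3685/5437]
P' = [3856/5437 6348/5437; 6348/5437 19452/5437]

x̄ = F·x = [0, -3]
P̄ = F·P·Fᵀ + Q = [22 -6; -6 50]
y = z − H·x̄ = [-4, 4]
S = H·P̄·Hᵀ + R = [287 -68; -68 54]
K = P̄·Hᵀ·S⁻¹ = [1740/5437 1587/5437; -136/5437 4863/5437]
x' = x̄ + K·y = [-612/5437, 3685/5437]
P' = (I − K·H)·P̄ = [3856/5437 6348/5437; 6348/5437 19452/5437]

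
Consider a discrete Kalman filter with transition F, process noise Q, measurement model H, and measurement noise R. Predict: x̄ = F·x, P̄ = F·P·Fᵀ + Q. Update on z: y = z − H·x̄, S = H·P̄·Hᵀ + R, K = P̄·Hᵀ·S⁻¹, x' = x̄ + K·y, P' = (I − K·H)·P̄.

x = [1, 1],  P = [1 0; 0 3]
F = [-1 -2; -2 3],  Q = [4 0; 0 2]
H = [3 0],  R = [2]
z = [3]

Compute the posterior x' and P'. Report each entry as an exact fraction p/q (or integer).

x' = [147/155, -421/155]
P' = [34/155 -32/155; -32/155 2811/155]

x̄ = F·x = [-3, 1]
P̄ = F·P·Fᵀ + Q = [17 -16; -16 33]
y = z − H·x̄ = [12]
S = H·P̄·Hᵀ + R = [155]
K = P̄·Hᵀ·S⁻¹ = [51/155; -48/155]
x' = x̄ + K·y = [147/155, -421/155]
P' = (I − K·H)·P̄ = [34/155 -32/155; -32/155 2811/155]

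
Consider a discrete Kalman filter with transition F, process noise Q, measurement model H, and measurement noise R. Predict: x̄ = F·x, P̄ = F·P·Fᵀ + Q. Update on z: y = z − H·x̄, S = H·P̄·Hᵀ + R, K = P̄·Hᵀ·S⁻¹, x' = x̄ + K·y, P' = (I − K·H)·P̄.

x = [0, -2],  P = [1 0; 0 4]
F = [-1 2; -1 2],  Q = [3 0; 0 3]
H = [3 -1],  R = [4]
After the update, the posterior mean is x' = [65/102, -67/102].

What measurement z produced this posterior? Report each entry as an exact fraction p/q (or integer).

z = [3]

x̄ = F·x = [-4, -4]
P̄ = F·P·Fᵀ + Q = [20 17; 17 20]
S = H·P̄·Hᵀ + R = [102]
K = P̄·Hᵀ·S⁻¹ = [43/102; 31/102]
x' − x̄ = [473/102, 341/102] = K·y
y = (KᵀK)⁻¹·Kᵀ·(x' − x̄) = [11]
z = y + H·x̄ = [11] + [-8] = [3]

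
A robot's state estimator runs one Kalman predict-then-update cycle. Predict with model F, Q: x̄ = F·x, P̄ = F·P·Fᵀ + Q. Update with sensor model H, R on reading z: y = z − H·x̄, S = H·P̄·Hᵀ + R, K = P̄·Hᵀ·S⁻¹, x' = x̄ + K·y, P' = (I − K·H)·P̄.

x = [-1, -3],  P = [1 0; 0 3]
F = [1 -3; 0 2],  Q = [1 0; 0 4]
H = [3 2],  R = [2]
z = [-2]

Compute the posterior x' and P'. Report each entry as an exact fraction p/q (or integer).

x̄ = F·x = [8, -6]
P̄ = F·P·Fᵀ + Q = [29 -18; -18 16]
y = z − H·x̄ = [-14]
S = H·P̄·Hᵀ + R = [111]
K = P̄·Hᵀ·S⁻¹ = [17/37; -22/111]
x' = x̄ + K·y = [58/37, -358/111]
P' = (I − K·H)·P̄ = [206/37 -292/37; -292/37 1292/111]

x' = [58/37, -358/111]
P' = [206/37 -292/37; -292/37 1292/111]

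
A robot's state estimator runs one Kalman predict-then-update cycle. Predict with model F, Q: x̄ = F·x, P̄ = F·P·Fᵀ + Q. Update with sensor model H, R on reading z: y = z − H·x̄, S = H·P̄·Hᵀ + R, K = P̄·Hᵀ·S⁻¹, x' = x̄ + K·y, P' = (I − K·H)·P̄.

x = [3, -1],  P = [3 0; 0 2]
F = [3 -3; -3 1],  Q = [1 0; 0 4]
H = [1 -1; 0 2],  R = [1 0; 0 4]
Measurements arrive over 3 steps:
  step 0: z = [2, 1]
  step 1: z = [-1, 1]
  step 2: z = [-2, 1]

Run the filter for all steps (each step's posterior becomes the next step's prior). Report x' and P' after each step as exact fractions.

step 0: x' = [647/304, 91/608], P' = [113/76 99/152; 99/152 231/304]
step 1: x' = [3865/77992, 6285/9749], P' = [47649/38996 4999/9749; 4999/9749 6677/9749]
step 2: x' = [-3518117/2221415, 200175/444283], P' = [5417107/4442830 226540/444283; 226540/444283 302597/444283]

step 0: x̄ = F·x = [12, -10]
step 0: P̄ = F·P·Fᵀ + Q = [46 -33; -33 33]
step 0: y = z − H·x̄ = [-20, 21]
step 0: S = H·P̄·Hᵀ + R = [146 -132; -132 136]
step 0: K = P̄·Hᵀ·S⁻¹ = [127/152 99/304; -33/304 231/608]
step 0: x' = x̄ + K·y = [647/304, 91/608]
step 0: P' = (I − K·H)·P̄ = [113/76 99/152; 99/152 231/304]
step 1: x̄ = F·x = [3609/608, -3791/608]
step 1: P̄ = F·P·Fᵀ + Q = [2887/304 -2385/304; -2385/304 4327/304]
step 1: y = z − H·x̄ = [-1001/76, 4095/304]
step 1: S = H·P̄·Hᵀ + R = [768/19 -839/19; -839/19 4631/76]
step 1: K = P̄·Hᵀ·S⁻¹ = [27653/38996 4999/19498; -1678/9749 6677/19498]
step 1: x' = x̄ + K·y = [3865/77992, 6285/9749]
step 1: P' = (I − K·H)·P̄ = [47649/38996 4999/9749; 4999/9749 6677/9749]
step 2: x̄ = F·x = [-139245/77992, 38685/77992]
step 2: P̄ = F·P·Fᵀ + Q = [348281/38996 -269013/38996; -269013/38996 491557/38996]
step 2: y = z − H·x̄ = [10973/38996, 311/38996]
step 2: S = H·P̄·Hᵀ + R = [354215/9749 -380285/9749; -380285/9749 530553/9749]
step 2: K = P̄·Hᵀ·S⁻¹ = [3151707/4442830 113270/444283; -76057/444283 302597/888566]
step 2: x' = x̄ + K·y = [-3518117/2221415, 200175/444283]
step 2: P' = (I − K·H)·P̄ = [5417107/4442830 226540/444283; 226540/444283 302597/444283]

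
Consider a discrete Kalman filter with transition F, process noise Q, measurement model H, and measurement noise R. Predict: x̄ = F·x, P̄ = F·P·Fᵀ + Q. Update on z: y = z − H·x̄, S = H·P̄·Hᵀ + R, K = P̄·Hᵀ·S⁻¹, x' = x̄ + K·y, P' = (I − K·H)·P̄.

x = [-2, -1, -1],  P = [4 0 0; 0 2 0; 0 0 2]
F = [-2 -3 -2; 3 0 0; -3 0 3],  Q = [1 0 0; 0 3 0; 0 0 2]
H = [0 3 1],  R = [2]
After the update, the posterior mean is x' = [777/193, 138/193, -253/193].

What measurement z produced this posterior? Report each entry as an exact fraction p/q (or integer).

x̄ = F·x = [9, -6, 3]
P̄ = F·P·Fᵀ + Q = [43 -24 12; -24 39 -36; 12 -36 56]
S = H·P̄·Hᵀ + R = [193]
K = P̄·Hᵀ·S⁻¹ = [-60/193; 81/193; -52/193]
x' − x̄ = [-960/193, 1296/193, -832/193] = K·y
y = (KᵀK)⁻¹·Kᵀ·(x' − x̄) = [16]
z = y + H·x̄ = [16] + [-15] = [1]

z = [1]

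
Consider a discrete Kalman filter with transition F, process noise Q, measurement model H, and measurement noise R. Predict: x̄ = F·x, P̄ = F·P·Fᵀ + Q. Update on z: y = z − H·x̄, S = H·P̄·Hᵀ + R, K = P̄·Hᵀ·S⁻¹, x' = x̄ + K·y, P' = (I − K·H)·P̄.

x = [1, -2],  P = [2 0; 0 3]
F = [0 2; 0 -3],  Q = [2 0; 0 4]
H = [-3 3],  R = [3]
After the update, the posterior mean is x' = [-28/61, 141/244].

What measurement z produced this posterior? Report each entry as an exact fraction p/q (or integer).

z = [3]

x̄ = F·x = [-4, 6]
P̄ = F·P·Fᵀ + Q = [14 -18; -18 31]
S = H·P̄·Hᵀ + R = [732]
K = P̄·Hᵀ·S⁻¹ = [-8/61; 49/244]
x' − x̄ = [216/61, -1323/244] = K·y
y = (KᵀK)⁻¹·Kᵀ·(x' − x̄) = [-27]
z = y + H·x̄ = [-27] + [30] = [3]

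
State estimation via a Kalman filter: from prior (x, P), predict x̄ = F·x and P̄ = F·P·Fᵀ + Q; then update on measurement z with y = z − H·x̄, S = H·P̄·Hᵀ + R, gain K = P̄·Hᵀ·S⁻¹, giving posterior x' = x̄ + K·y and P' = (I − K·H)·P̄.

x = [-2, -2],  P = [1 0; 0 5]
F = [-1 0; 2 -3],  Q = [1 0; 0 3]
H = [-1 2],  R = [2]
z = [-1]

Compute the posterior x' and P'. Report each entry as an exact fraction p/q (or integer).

x̄ = F·x = [2, 2]
P̄ = F·P·Fᵀ + Q = [2 -2; -2 52]
y = z − H·x̄ = [-3]
S = H·P̄·Hᵀ + R = [220]
K = P̄·Hᵀ·S⁻¹ = [-3/110; 53/110]
x' = x̄ + K·y = [229/110, 61/110]
P' = (I − K·H)·P̄ = [101/55 49/55; 49/55 51/55]

x' = [229/110, 61/110]
P' = [101/55 49/55; 49/55 51/55]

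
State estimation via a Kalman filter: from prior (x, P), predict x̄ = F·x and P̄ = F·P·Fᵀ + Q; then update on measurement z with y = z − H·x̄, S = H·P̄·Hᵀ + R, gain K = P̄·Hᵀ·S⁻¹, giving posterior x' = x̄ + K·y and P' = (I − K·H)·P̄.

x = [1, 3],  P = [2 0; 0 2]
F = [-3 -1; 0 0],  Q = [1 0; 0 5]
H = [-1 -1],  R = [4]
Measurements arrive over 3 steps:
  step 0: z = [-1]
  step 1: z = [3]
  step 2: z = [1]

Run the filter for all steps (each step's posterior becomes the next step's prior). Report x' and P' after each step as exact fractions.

step 0: x̄ = F·x = [-6, 0]
step 0: P̄ = F·P·Fᵀ + Q = [21 0; 0 5]
step 0: y = z − H·x̄ = [-7]
step 0: S = H·P̄·Hᵀ + R = [30]
step 0: K = P̄·Hᵀ·S⁻¹ = [-7/10; -1/6]
step 0: x' = x̄ + K·y = [-11/10, 7/6]
step 0: P' = (I − K·H)·P̄ = [63/10 -7/2; -7/2 25/6]
step 1: x̄ = F·x = [32/15, 0]
step 1: P̄ = F·P·Fᵀ + Q = [613/15 0; 0 5]
step 1: y = z − H·x̄ = [77/15]
step 1: S = H·P̄·Hᵀ + R = [748/15]
step 1: K = P̄·Hᵀ·S⁻¹ = [-613/748; -75/748]
step 1: x' = x̄ + K·y = [-141/68, -35/68]
step 1: P' = (I − K·H)·P̄ = [5517/748 -3065/748; -3065/748 3365/748]
step 2: x̄ = F·x = [229/34, 0]
step 2: P̄ = F·P·Fᵀ + Q = [804/17 0; 0 5]
step 2: y = z − H·x̄ = [263/34]
step 2: S = H·P̄·Hᵀ + R = [957/17]
step 2: K = P̄·Hᵀ·S⁻¹ = [-268/319; -85/957]
step 2: x' = x̄ + K·y = [151/638, -1315/1914]
step 2: P' = (I − K·H)·P̄ = [2412/319 -1340/319; -1340/319 4360/957]

step 0: x' = [-11/10, 7/6], P' = [63/10 -7/2; -7/2 25/6]
step 1: x' = [-141/68, -35/68], P' = [5517/748 -3065/748; -3065/748 3365/748]
step 2: x' = [151/638, -1315/1914], P' = [2412/319 -1340/319; -1340/319 4360/957]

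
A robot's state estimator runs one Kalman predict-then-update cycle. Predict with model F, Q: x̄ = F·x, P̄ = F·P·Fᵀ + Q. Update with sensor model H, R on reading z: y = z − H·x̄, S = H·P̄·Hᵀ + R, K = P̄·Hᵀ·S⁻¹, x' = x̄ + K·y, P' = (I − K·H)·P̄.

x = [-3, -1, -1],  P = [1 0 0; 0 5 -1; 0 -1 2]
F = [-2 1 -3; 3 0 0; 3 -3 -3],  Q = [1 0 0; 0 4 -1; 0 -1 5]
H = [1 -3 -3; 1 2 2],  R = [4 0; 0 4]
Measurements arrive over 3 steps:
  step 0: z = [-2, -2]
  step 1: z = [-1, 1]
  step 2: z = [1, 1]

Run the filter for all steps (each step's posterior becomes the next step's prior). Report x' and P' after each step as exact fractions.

step 0: x' = [-112790/74159, -412269/74159, 412813/74159], P' = [144428/74159 -8676/74159 19504/74159; -8676/74159 580289/74159 -575813/74159; 19504/74159 -575813/74159 594881/74159]
step 1: x' = [-685501559/3681976937, -3763992576/18409884685, 1905717238/3681976937], P' = [7530477492/3681976937 178652004/3681976937 391955760/3681976937; 178652004/3681976937 64627812973/18409884685 -12362466209/3681976937; 391955760/3681976937 -12362466209/3681976937 12970559217/3681976937]
step 2: x' = [1931126249714299/2171556262820135, 168382560795789/434311252564027, -888246924447197/2171556262820135], P' = [4352895318971788/2171556262820135 14609504872812/434311252564027 253172288525456/2171556262820135; 14609504872812/434311252564027 1525574049492715/434311252564027 -1459690150387315/434311252564027; 253172288525456/2171556262820135 -1459690150387315/434311252564027 7658683162783087/2171556262820135]

step 0: x̄ = F·x = [8, -9, -3]
step 0: P̄ = F·P·Fᵀ + Q = [34 -6 -9; -6 13 8; -9 8 59]
step 0: y = z − H·x̄ = [-46, 14]
step 0: S = H·P̄·Hᵀ + R = [920 -479; -479 330]
step 0: K = P̄·Hᵀ·S⁻¹ = [27986/74159 41521/74159; -5526/74159 69/74159; -9425/74159 14410/74159]
step 0: x' = x̄ + K·y = [-112790/74159, -412269/74159, 412813/74159]
step 0: P' = (I − K·H)·P̄ = [144428/74159 -8676/74159 19504/74159; -8676/74159 580289/74159 -575813/74159; 19504/74159 -575813/74159 594881/74159]
step 1: x̄ = F·x = [-1425128/74159, -338370/74159, -340002/74159]
step 1: P̄ = F·P·Fᵀ + Q = [10309719/74159 -1068132/74159 -844980/74159; -1068132/74159 1596488/74159 1128241/74159; -844980/74159 1128241/74159 1687639/74159]
step 1: y = z − H·x̄ = [-684147/74159, 2856031/74159]
step 1: S = H·P̄·Hᵀ + R = [71950508/74159 -21020823/74159; -21020823/74159 25116343/74159]
step 1: K = P̄·Hᵀ·S⁻¹ = [1454663550/3681976937 2167923255/3681976937; -1888296441/18409884685 1631055969/18409884685; -358080816/3681976937 402035444/3681976937]
step 1: x' = x̄ + K·y = [-685501559/3681976937, -3763992576/18409884685, 1905717238/3681976937]
step 1: P' = (I − K·H)·P̄ = [7530477492/3681976937 178652004/3681976937 391955760/3681976937; 178652004/3681976937 64627812973/18409884685 -12362466209/3681976937; 391955760/3681976937 -12362466209/3681976937 12970559217/3681976937]
step 2: x̄ = F·x = [-25494735556/18409884685, -2056504677/3681976937, -27576304227/18409884685]
step 2: P̄ = F·P·Fᵀ + Q = [1208140704053/18409884685 -48174510780/3681976937 -204836581404/18409884685; -48174510780/3681976937 82502205176/3681976937 58956850615/3681976937; -204836581404/18409884685 58956850615/3681976937 432269734517/18409884685]
step 2: y = z − H·x̄ = [-13934372519/3681976937, 23924455093/3681976937]
step 2: S = H·P̄·Hᵀ + R = [3373035690708/3681976937 -1390449151985/3681976937; -1390449151985/3681976937 1047268153553/3681976937]
step 2: K = P̄·Hᵀ·S⁻¹ = [168711794015162/434311252564027 250266747237541/434311252564027; -45760548110847/434311252564027 36594325770903/434311252564027; -41376247200704/434311252564027 48681855510924/434311252564027]
step 2: x' = x̄ + K·y = [1931126249714299/2171556262820135, 168382560795789/434311252564027, -888246924447197/2171556262820135]
step 2: P' = (I − K·H)·P̄ = [4352895318971788/2171556262820135 14609504872812/434311252564027 253172288525456/2171556262820135; 14609504872812/434311252564027 1525574049492715/434311252564027 -1459690150387315/434311252564027; 253172288525456/2171556262820135 -1459690150387315/434311252564027 7658683162783087/2171556262820135]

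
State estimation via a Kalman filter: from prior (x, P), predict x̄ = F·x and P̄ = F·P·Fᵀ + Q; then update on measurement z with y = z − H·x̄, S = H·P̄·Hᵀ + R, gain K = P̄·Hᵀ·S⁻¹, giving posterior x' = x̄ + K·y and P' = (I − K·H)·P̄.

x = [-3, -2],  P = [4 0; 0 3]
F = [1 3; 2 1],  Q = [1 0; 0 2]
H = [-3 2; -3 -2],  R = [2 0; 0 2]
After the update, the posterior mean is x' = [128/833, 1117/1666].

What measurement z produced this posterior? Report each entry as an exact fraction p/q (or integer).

z = [1, -2]

x̄ = F·x = [-9, -8]
P̄ = F·P·Fᵀ + Q = [32 17; 17 21]
S = H·P̄·Hᵀ + R = [170 204; 204 578]
K = P̄·Hᵀ·S⁻¹ = [-137/833 -139/833; 405/1666 -411/1666]
x' − x̄ = [7625/833, 14445/1666] = K·y
y = (KᵀK)⁻¹·Kᵀ·(x' − x̄) = [-10, -45]
z = y + H·x̄ = [-10, -45] + [11, 43] = [1, -2]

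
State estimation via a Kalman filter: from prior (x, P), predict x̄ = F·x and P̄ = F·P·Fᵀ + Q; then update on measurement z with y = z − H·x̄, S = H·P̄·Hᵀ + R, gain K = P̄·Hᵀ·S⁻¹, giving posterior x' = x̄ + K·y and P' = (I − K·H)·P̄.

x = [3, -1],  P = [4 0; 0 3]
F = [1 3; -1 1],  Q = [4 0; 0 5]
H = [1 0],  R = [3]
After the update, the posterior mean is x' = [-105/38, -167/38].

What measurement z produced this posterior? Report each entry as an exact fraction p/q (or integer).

z = [-3]

x̄ = F·x = [0, -4]
P̄ = F·P·Fᵀ + Q = [35 5; 5 12]
S = H·P̄·Hᵀ + R = [38]
K = P̄·Hᵀ·S⁻¹ = [35/38; 5/38]
x' − x̄ = [-105/38, -15/38] = K·y
y = (KᵀK)⁻¹·Kᵀ·(x' − x̄) = [-3]
z = y + H·x̄ = [-3] + [0] = [-3]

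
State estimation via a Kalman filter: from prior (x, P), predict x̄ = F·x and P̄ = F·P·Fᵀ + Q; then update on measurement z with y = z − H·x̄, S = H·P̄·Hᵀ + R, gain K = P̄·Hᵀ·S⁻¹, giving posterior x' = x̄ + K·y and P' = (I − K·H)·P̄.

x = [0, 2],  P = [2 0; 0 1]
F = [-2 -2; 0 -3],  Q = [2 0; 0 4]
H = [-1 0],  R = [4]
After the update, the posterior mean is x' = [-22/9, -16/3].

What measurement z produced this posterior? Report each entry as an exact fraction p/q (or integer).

x̄ = F·x = [-4, -6]
P̄ = F·P·Fᵀ + Q = [14 6; 6 13]
S = H·P̄·Hᵀ + R = [18]
K = P̄·Hᵀ·S⁻¹ = [-7/9; -1/3]
x' − x̄ = [14/9, 2/3] = K·y
y = (KᵀK)⁻¹·Kᵀ·(x' − x̄) = [-2]
z = y + H·x̄ = [-2] + [4] = [2]

z = [2]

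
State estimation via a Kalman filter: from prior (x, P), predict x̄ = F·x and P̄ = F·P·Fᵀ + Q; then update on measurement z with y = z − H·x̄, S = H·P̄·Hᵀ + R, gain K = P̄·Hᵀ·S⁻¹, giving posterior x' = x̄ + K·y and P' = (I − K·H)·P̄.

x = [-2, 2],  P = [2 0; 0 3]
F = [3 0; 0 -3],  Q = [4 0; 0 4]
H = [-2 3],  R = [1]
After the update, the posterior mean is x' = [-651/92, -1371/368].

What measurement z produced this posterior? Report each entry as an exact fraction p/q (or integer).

x̄ = F·x = [-6, -6]
P̄ = F·P·Fᵀ + Q = [22 0; 0 31]
S = H·P̄·Hᵀ + R = [368]
K = P̄·Hᵀ·S⁻¹ = [-11/92; 93/368]
x' − x̄ = [-99/92, 837/368] = K·y
y = (KᵀK)⁻¹·Kᵀ·(x' − x̄) = [9]
z = y + H·x̄ = [9] + [-6] = [3]

z = [3]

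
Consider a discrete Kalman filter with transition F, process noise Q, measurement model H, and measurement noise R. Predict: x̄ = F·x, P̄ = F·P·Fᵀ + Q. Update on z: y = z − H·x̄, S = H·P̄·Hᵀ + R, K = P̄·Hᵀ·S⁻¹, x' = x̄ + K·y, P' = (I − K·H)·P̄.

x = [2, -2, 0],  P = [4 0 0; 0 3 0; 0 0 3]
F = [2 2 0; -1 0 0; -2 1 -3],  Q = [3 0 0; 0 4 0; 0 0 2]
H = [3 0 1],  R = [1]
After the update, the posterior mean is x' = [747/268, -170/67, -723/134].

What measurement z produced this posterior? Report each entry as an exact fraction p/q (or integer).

z = [3]

x̄ = F·x = [0, -2, -6]
P̄ = F·P·Fᵀ + Q = [31 -8 -10; -8 8 8; -10 8 48]
S = H·P̄·Hᵀ + R = [268]
K = P̄·Hᵀ·S⁻¹ = [83/268; -4/67; 9/134]
x' − x̄ = [747/268, -36/67, 81/134] = K·y
y = (KᵀK)⁻¹·Kᵀ·(x' − x̄) = [9]
z = y + H·x̄ = [9] + [-6] = [3]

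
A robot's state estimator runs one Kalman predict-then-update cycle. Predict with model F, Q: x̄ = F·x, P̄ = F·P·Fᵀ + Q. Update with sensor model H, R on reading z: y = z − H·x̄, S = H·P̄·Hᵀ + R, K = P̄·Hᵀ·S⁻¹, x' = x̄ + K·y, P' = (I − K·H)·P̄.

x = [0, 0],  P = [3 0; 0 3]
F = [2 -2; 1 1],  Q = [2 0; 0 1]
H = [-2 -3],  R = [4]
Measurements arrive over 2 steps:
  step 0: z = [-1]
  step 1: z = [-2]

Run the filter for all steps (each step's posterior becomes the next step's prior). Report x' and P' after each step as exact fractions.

step 0: x̄ = F·x = [0, 0]
step 0: P̄ = F·P·Fᵀ + Q = [26 0; 0 7]
step 0: y = z − H·x̄ = [-1]
step 0: S = H·P̄·Hᵀ + R = [171]
step 0: K = P̄·Hᵀ·S⁻¹ = [-52/171; -7/57]
step 0: x' = x̄ + K·y = [52/171, 7/57]
step 0: P' = (I − K·H)·P̄ = [1742/171 -364/57; -364/57 84/19]
step 1: x̄ = F·x = [62/171, 73/171]
step 1: P̄ = F·P·Fᵀ + Q = [19070/171 1972/171; 1972/171 485/171]
step 1: y = z − H·x̄ = [1/171]
step 1: S = H·P̄·Hᵀ + R = [104993/171]
step 1: K = P̄·Hᵀ·S⁻¹ = [-44056/104993; -5399/104993]
step 1: x' = x̄ + K·y = [37810/104993, 44790/104993]
step 1: P' = (I − K·H)·P̄ = [358394/104993 -180188/104993; -180188/104993 127324/104993]

step 0: x' = [52/171, 7/57], P' = [1742/171 -364/57; -364/57 84/19]
step 1: x' = [37810/104993, 44790/104993], P' = [358394/104993 -180188/104993; -180188/104993 127324/104993]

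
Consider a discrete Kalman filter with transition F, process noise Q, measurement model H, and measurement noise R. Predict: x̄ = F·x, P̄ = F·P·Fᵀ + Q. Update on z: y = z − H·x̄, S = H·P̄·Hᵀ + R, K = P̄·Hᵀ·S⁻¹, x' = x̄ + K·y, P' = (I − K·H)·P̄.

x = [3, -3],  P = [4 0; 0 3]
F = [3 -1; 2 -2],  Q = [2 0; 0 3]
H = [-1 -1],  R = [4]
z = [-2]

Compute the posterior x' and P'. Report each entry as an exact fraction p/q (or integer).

x̄ = F·x = [12, 12]
P̄ = F·P·Fᵀ + Q = [41 30; 30 31]
y = z − H·x̄ = [22]
S = H·P̄·Hᵀ + R = [136]
K = P̄·Hᵀ·S⁻¹ = [-71/136; -61/136]
x' = x̄ + K·y = [35/68, 145/68]
P' = (I − K·H)·P̄ = [535/136 -251/136; -251/136 495/136]

x' = [35/68, 145/68]
P' = [535/136 -251/136; -251/136 495/136]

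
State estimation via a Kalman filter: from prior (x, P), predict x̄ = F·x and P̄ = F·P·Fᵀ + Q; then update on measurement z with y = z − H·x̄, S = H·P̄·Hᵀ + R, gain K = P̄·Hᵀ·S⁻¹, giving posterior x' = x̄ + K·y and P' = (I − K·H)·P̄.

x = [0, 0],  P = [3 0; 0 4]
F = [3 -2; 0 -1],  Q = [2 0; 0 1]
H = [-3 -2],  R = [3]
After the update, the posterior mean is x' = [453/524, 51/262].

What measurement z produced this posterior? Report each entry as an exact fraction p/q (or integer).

x̄ = F·x = [0, 0]
P̄ = F·P·Fᵀ + Q = [45 8; 8 5]
S = H·P̄·Hᵀ + R = [524]
K = P̄·Hᵀ·S⁻¹ = [-151/524; -17/262]
x' − x̄ = [453/524, 51/262] = K·y
y = (KᵀK)⁻¹·Kᵀ·(x' − x̄) = [-3]
z = y + H·x̄ = [-3] + [0] = [-3]

z = [-3]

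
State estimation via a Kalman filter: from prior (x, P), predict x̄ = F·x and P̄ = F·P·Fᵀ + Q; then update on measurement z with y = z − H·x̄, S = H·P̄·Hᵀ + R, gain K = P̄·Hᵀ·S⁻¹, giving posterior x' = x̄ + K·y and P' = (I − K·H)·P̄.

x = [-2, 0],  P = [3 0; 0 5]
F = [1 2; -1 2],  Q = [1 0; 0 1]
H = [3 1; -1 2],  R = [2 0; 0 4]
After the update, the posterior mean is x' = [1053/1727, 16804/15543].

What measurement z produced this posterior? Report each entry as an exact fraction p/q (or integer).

z = [3, 1]

x̄ = F·x = [-2, 2]
P̄ = F·P·Fᵀ + Q = [24 17; 17 24]
S = H·P̄·Hᵀ + R = [344 61; 61 56]
K = P̄·Hᵀ·S⁻¹ = [486/1727 -221/1727; 2309/15543 6089/15543]
x' − x̄ = [4507/1727, -14282/15543] = K·y
y = (KᵀK)⁻¹·Kᵀ·(x' − x̄) = [7, -5]
z = y + H·x̄ = [7, -5] + [-4, 6] = [3, 1]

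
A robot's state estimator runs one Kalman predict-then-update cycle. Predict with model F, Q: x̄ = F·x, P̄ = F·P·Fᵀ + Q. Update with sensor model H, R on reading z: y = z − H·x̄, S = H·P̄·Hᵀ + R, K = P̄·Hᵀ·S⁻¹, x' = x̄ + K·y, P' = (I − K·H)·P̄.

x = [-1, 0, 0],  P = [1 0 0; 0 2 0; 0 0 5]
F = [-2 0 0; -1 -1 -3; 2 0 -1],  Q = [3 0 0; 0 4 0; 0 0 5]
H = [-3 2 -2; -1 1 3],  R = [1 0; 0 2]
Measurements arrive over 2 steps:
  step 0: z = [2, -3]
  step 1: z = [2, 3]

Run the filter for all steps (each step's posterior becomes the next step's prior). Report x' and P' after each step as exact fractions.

step 0: x' = [54302/30999, 74425/30999, -37964/30999], P' = [183946/30999 251879/30999 -23701/30999; 251879/30999 353092/30999 -30047/30999; -23701/30999 -30047/30999 7354/30999]
step 1: x' = [279519712/656117769, 1395886147/656117769, 309095816/656117769], P' = [3634198571/656117769 4878609680/656117769 -541360709/656117769; 4878609680/656117769 6716395862/656117769 -678985322/656117769; -541360709/656117769 -678985322/656117769 170275031/656117769]

step 0: x̄ = F·x = [2, 1, -2]
step 0: P̄ = F·P·Fᵀ + Q = [7 2 -4; 2 52 13; -4 13 14]
step 0: y = z − H·x̄ = [2, 4]
step 0: S = H·P̄·Hᵀ + R = [152 111; 111 285]
step 0: K = P̄·Hᵀ·S⁻¹ = [-226/10333 -1585/30999; 3547/10333 5536/30999; -1233/10333 7858/30999]
step 0: x' = x̄ + K·y = [54302/30999, 74425/30999, -37964/30999]
step 0: P' = (I − K·H)·P̄ = [183946/30999 251879/30999 -23701/30999; 251879/30999 353092/30999 -30047/30999; -23701/30999 -30047/30999 7354/30999]
step 1: x̄ = F·x = [-108604/30999, -4945/10333, 48856/10333]
step 1: P̄ = F·P·Fᵀ + Q = [828781/30999 243148/10333 -261062/10333; 243148/10333 302830/10333 -253710/10333; -261062/10333 -253710/10333 330979/10333]
step 1: y = z − H·x̄ = [19664/10333, -440476/30999]
step 1: S = H·P̄·Hᵀ + R = [1011072/10333 -954579/10333; -954579/10333 9409150/30999]
step 1: K = P̄·Hᵀ·S⁻¹ = [-62654935/656117769 -63278503/218705923; 154933328/656117769 -33194964/218705923; -74438579/656117769 62200080/218705923]
step 1: x' = x̄ + K·y = [279519712/656117769, 1395886147/656117769, 309095816/656117769]
step 1: P' = (I − K·H)·P̄ = [3634198571/656117769 4878609680/656117769 -541360709/656117769; 4878609680/656117769 6716395862/656117769 -678985322/656117769; -541360709/656117769 -678985322/656117769 170275031/656117769]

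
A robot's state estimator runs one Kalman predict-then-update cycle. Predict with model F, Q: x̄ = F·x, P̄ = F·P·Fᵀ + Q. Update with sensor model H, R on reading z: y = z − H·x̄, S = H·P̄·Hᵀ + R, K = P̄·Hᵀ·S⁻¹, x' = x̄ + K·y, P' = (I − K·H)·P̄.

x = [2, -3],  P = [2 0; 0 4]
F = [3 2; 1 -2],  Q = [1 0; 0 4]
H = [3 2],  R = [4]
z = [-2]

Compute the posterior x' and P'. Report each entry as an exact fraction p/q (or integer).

x' = [-1530/287, 292/41]
P' = [2820/287 -580/41; -580/41 874/41]

x̄ = F·x = [0, 8]
P̄ = F·P·Fᵀ + Q = [35 -10; -10 22]
y = z − H·x̄ = [-18]
S = H·P̄·Hᵀ + R = [287]
K = P̄·Hᵀ·S⁻¹ = [85/287; 2/41]
x' = x̄ + K·y = [-1530/287, 292/41]
P' = (I − K·H)·P̄ = [2820/287 -580/41; -580/41 874/41]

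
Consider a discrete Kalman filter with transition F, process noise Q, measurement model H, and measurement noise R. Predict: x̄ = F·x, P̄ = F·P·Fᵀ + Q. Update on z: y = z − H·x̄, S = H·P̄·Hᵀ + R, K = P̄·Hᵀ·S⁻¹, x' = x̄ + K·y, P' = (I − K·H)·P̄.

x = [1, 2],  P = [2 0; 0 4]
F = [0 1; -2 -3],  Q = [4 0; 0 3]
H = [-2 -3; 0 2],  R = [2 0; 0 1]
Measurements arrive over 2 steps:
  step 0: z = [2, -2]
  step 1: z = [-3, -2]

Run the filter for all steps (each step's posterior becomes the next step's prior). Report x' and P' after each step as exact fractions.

step 0: x̄ = F·x = [2, -8]
step 0: P̄ = F·P·Fᵀ + Q = [8 -12; -12 47]
step 0: y = z − H·x̄ = [-18, 14]
step 0: S = H·P̄·Hᵀ + R = [313 -234; -234 189]
step 0: K = P̄·Hᵀ·S⁻¹ = [-68/163 -944/1467; -13/489 2044/4401]
step 0: x' = x̄ + K·y = [734/1467, -4486/4401]
step 0: P' = (I − K·H)·P̄ = [440/489 -472/1467; -472/1467 1022/4401]
step 1: x̄ = F·x = [-4486/4401, 1006/489]
step 1: P̄ = F·P·Fᵀ + Q = [18626/4401 -26/489; -26/489 787/163]
step 1: y = z − H·x̄ = [4987/4401, -2990/489]
step 1: S = H·P̄·Hᵀ + R = [271739/4401 -14062/489; -14062/489 3311/163]
step 1: K = P̄·Hᵀ·S⁻¹ = [-755894/1880419 -1079952/1880419; -63279/1880419 804340/1880419]
step 1: x' = x̄ + K·y = [3830108/1880419, -1121347/1880419]
step 1: P' = (I − K·H)·P̄ = [1565858/1880419 -539976/1880419; -539976/1880419 402170/1880419]

step 0: x' = [734/1467, -4486/4401], P' = [440/489 -472/1467; -472/1467 1022/4401]
step 1: x' = [3830108/1880419, -1121347/1880419], P' = [1565858/1880419 -539976/1880419; -539976/1880419 402170/1880419]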